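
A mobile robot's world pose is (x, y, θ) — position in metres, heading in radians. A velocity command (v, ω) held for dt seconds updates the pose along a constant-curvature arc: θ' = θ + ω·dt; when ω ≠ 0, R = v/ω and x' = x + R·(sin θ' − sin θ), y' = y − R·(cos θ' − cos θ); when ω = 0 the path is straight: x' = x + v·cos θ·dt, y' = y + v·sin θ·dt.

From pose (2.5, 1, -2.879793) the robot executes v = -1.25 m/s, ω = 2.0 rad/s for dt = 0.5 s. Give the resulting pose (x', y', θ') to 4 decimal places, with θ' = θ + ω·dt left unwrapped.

θ' = -2.8798 + 2.0·0.5 = -1.8798
R = v/ω = -1.25/2.0 = -0.6250
x' = 2.5 + -0.6250·(sin -1.8798 − sin -2.8798) = 2.9336
y' = 1 − -0.6250·(cos -1.8798 − cos -2.8798) = 1.4136

(2.9336, 1.4136, -1.8798)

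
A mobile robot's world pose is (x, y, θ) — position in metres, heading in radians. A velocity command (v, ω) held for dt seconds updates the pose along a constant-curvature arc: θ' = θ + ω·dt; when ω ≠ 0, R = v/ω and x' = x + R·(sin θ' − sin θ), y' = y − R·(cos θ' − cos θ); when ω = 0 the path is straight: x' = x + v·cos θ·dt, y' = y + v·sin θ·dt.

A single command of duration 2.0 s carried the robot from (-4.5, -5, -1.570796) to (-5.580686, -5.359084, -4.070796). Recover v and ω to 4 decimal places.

Δθ = -4.070796 − -1.570796 = -2.500000
ω = Δθ/dt = -2.500000/2.0 = -1.2500
R = Δx/(sin θ' − sin θ) = -0.6000
v = R·ω = -0.6000·-1.2500 = 0.7500

v = 0.7500, ω = -1.2500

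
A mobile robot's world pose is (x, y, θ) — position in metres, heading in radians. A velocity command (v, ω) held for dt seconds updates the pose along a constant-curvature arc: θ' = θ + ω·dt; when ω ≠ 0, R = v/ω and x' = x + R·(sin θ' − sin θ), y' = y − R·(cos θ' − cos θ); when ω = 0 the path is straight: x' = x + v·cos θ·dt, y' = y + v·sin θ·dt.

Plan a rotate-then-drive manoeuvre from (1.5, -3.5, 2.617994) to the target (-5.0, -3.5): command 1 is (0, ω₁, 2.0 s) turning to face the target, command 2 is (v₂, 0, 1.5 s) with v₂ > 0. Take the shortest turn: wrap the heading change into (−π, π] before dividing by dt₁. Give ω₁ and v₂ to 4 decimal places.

heading to target = atan2(-3.5−-3.5, -5−1.5) = 3.1416
Δθ = wrap(3.1416 − 2.6180) = 0.5236; ω₁ = Δθ/dt₁ = 0.2618
distance = √((-5−1.5)² + (-3.5−-3.5)²) = 6.5000; v₂ = distance/dt₂ = 4.3333

ω₁ = 0.2618, v₂ = 4.3333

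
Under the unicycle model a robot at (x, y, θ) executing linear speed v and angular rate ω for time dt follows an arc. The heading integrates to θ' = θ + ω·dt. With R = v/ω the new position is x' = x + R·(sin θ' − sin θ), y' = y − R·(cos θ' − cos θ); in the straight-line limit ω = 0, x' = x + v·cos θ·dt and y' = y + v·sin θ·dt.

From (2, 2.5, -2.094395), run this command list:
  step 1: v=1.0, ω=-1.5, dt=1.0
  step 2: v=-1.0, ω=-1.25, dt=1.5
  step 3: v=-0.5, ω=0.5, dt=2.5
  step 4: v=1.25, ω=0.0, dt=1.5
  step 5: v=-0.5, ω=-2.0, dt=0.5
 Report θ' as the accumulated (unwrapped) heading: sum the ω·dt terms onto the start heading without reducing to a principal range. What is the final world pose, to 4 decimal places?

(0.3194, 1.2171, -5.2194)

step 1: θ'=-3.5944 (R=-0.6667) → pose (1.1310, 2.2339, -3.5944)
step 2: θ'=-5.4694 (R=0.8000) → pose (1.3625, 0.9651, -5.4694)
step 3: θ'=-4.2194 (R=-1.0000) → pose (1.2085, -0.1949, -4.2194)
step 4: θ'=-4.2194 (straight) → pose (0.3211, 1.4568, -4.2194)
step 5: θ'=-5.2194 (R=0.2500) → pose (0.3194, 1.2171, -5.2194)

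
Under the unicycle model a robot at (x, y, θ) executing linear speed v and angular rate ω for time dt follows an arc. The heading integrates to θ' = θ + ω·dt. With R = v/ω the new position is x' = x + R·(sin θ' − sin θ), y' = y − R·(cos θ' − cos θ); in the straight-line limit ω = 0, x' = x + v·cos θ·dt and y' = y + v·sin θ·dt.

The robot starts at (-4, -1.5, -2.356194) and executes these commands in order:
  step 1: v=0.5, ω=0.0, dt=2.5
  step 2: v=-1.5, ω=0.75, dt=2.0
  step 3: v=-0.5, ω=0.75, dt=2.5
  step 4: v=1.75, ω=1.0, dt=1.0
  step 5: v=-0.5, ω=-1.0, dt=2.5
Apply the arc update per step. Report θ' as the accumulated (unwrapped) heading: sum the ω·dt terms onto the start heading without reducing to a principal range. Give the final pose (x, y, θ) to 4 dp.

step 1: θ'=-2.3562 (straight) → pose (-4.8839, -2.3839, -2.3562)
step 2: θ'=-0.8562 (R=-2.0000) → pose (-4.7874, 0.3410, -0.8562)
step 3: θ'=1.0188 (R=-0.6667) → pose (-5.8586, 0.2537, 1.0188)
step 4: θ'=2.0188 (R=1.7500) → pose (-5.7714, 1.9294, 2.0188)
step 5: θ'=-0.4812 (R=0.5000) → pose (-6.4535, 1.2696, -0.4812)

(-6.4535, 1.2696, -0.4812)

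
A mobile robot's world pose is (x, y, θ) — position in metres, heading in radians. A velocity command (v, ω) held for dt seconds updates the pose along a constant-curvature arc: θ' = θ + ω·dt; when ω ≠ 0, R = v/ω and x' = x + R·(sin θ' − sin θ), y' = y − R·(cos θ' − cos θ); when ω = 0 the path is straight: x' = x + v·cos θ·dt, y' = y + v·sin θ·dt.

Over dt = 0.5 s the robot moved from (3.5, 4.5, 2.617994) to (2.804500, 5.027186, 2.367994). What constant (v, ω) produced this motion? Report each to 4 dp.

Δθ = 2.367994 − 2.617994 = -0.250000
ω = Δθ/dt = -0.250000/0.5 = -0.5000
R = Δx/(sin θ' − sin θ) = -3.5000
v = R·ω = -3.5000·-0.5000 = 1.7500

v = 1.7500, ω = -0.5000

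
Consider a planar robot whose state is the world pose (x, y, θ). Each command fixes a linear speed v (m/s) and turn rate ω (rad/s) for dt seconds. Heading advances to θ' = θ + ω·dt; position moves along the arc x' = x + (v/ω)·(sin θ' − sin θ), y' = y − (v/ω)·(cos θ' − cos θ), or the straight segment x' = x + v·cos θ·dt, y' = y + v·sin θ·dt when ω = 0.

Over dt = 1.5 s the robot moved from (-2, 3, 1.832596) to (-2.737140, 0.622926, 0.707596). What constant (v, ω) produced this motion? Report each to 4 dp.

v = -1.7500, ω = -0.7500

Δθ = 0.707596 − 1.832596 = -1.125000
ω = Δθ/dt = -1.125000/1.5 = -0.7500
R = −Δy/(cos θ' − cos θ) = 2.3333
v = R·ω = 2.3333·-0.7500 = -1.7500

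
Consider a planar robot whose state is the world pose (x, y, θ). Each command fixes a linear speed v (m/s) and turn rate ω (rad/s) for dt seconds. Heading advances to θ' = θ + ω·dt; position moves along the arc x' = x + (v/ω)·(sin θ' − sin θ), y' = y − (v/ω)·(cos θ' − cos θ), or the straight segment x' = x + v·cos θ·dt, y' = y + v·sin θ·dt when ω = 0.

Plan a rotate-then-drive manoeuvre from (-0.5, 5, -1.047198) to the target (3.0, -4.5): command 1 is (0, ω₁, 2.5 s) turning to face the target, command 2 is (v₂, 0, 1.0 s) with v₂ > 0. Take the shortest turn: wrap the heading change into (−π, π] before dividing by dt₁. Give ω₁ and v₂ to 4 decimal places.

heading to target = atan2(-4.5−5, 3−-0.5) = -1.2178
Δθ = wrap(-1.2178 − -1.0472) = -0.1706; ω₁ = Δθ/dt₁ = -0.0682
distance = √((3−-0.5)² + (-4.5−5)²) = 10.1242; v₂ = distance/dt₂ = 10.1242

ω₁ = -0.0682, v₂ = 10.1242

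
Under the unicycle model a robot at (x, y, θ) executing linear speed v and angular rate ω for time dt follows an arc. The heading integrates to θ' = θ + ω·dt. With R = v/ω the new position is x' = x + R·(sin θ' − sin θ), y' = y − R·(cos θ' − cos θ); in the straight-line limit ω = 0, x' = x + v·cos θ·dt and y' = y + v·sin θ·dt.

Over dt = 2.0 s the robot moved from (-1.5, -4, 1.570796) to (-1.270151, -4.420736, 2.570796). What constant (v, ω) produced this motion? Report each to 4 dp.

Δθ = 2.570796 − 1.570796 = 1.000000
ω = Δθ/dt = 1.000000/2.0 = 0.5000
R = −Δy/(cos θ' − cos θ) = -0.5000
v = R·ω = -0.5000·0.5000 = -0.2500

v = -0.2500, ω = 0.5000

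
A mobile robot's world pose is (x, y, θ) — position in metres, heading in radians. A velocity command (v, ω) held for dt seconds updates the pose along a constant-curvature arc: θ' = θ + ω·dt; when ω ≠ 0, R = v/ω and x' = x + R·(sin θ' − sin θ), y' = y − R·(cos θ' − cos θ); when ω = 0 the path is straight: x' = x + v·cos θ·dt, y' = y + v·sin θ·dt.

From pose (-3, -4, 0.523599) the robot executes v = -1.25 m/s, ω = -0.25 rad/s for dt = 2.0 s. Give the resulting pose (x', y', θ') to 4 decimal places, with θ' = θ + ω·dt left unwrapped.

θ' = 0.5236 + -0.25·2.0 = 0.0236
R = v/ω = -1.25/-0.25 = 5.0000
x' = -3 + 5.0000·(sin 0.0236 − sin 0.5236) = -5.3820
y' = -4 − 5.0000·(cos 0.0236 − cos 0.5236) = -4.6685

(-5.3820, -4.6685, 0.0236)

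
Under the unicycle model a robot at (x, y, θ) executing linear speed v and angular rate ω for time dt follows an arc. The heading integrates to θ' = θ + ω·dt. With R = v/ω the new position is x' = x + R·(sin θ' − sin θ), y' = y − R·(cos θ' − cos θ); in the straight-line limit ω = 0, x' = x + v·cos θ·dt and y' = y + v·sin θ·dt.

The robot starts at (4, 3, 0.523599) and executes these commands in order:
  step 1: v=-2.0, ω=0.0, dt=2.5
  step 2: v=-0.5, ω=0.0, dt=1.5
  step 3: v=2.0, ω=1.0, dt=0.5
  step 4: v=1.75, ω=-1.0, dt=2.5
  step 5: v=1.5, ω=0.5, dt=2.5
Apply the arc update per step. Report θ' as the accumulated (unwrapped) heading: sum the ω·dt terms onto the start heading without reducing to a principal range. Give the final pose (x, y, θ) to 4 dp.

step 1: θ'=0.5236 (straight) → pose (-0.3301, 0.5000, 0.5236)
step 2: θ'=0.5236 (straight) → pose (-0.9796, 0.1250, 0.5236)
step 3: θ'=1.0236 (R=2.0000) → pose (-0.2717, 0.8165, 1.0236)
step 4: θ'=-1.4764 (R=-1.7500) → pose (2.9650, 0.0709, -1.4764)
step 5: θ'=-0.2264 (R=3.0000) → pose (5.2782, -2.5698, -0.2264)

(5.2782, -2.5698, -0.2264)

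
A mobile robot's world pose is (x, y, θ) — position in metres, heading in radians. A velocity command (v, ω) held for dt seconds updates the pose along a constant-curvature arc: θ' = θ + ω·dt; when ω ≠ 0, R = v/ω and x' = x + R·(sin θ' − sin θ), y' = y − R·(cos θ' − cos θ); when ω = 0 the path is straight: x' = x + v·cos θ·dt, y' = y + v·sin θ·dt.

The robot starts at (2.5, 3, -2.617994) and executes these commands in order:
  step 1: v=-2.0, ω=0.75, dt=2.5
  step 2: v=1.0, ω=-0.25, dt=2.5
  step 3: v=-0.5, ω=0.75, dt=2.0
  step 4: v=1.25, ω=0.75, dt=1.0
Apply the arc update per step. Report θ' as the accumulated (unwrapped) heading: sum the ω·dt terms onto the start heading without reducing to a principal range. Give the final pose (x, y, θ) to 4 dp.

step 1: θ'=-0.7430 (R=-2.6667) → pose (2.9707, 7.2733, -0.7430)
step 2: θ'=-1.3680 (R=-4.0000) → pose (4.1827, 5.1331, -1.3680)
step 3: θ'=0.1320 (R=-0.6667) → pose (3.4419, 5.6597, 0.1320)
step 4: θ'=0.8820 (R=1.6667) → pose (4.5093, 6.2525, 0.8820)

(4.5093, 6.2525, 0.8820)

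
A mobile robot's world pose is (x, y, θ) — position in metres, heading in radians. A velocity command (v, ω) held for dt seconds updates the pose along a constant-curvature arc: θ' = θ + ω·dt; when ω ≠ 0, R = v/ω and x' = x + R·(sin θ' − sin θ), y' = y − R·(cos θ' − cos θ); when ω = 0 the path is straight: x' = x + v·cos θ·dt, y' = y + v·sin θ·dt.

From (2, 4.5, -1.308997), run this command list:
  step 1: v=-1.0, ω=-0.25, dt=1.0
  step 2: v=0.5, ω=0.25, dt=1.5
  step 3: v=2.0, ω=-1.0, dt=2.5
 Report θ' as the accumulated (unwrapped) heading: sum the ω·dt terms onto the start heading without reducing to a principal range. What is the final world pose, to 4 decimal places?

(-0.8730, 2.2898, -3.6840)

step 1: θ'=-1.5590 (R=4.0000) → pose (1.8640, 5.4881, -1.5590)
step 2: θ'=-1.1840 (R=2.0000) → pose (2.0116, 4.7572, -1.1840)
step 3: θ'=-3.6840 (R=-2.0000) → pose (-0.8730, 2.2898, -3.6840)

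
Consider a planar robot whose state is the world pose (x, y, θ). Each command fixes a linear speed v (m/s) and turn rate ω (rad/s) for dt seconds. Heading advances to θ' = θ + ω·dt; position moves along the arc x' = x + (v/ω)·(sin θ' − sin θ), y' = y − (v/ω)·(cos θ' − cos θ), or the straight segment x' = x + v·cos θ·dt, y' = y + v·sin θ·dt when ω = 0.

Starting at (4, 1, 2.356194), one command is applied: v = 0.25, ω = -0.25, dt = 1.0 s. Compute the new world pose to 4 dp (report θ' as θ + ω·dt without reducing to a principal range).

(3.8470, 1.1969, 2.1062)

θ' = 2.3562 + -0.25·1.0 = 2.1062
R = v/ω = 0.25/-0.25 = -1.0000
x' = 4 + -1.0000·(sin 2.1062 − sin 2.3562) = 3.8470
y' = 1 − -1.0000·(cos 2.1062 − cos 2.3562) = 1.1969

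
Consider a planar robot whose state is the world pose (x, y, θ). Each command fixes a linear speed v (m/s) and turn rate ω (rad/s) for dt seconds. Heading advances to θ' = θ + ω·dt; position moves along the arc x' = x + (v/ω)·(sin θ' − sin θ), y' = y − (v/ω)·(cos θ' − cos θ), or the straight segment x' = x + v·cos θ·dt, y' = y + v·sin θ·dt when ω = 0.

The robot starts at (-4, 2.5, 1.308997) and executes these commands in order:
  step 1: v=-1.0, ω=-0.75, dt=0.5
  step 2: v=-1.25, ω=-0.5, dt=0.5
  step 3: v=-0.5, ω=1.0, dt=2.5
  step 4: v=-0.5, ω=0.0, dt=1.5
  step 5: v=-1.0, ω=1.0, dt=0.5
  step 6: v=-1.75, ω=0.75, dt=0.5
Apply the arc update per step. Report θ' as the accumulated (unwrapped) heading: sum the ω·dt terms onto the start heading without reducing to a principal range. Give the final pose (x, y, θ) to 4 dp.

(-2.4376, 1.4686, 4.0590)

step 1: θ'=0.9340 (R=1.3333) → pose (-4.2159, 2.0523, 0.9340)
step 2: θ'=0.6840 (R=2.5000) → pose (-4.6462, 1.6012, 0.6840)
step 3: θ'=3.1840 (R=-0.5000) → pose (-4.3090, 0.7141, 3.1840)
step 4: θ'=3.1840 (straight) → pose (-3.5597, 0.7459, 3.1840)
step 5: θ'=3.6840 (R=-1.0000) → pose (-3.0859, 0.8885, 3.6840)
step 6: θ'=4.0590 (R=-2.3333) → pose (-2.4376, 1.4686, 4.0590)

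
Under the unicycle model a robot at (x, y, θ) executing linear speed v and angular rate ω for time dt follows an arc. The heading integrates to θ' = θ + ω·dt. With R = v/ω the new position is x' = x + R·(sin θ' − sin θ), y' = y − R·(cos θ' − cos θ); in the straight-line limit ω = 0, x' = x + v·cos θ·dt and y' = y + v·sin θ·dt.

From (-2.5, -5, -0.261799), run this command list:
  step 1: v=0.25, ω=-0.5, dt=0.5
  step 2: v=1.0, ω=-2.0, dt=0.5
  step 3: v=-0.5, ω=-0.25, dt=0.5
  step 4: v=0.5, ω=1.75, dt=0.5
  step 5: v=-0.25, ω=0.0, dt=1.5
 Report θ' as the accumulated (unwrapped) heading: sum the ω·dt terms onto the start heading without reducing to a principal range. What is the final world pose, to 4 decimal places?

step 1: θ'=-0.5118 (R=-0.5000) → pose (-2.3845, -5.0470, -0.5118)
step 2: θ'=-1.5118 (R=-0.5000) → pose (-2.1303, -5.4535, -1.5118)
step 3: θ'=-1.6368 (R=2.0000) → pose (-2.1294, -5.2036, -1.6368)
step 4: θ'=-0.7618 (R=0.2857) → pose (-2.0415, -5.4292, -0.7618)
step 5: θ'=-0.7618 (straight) → pose (-2.3129, -5.1704, -0.7618)

(-2.3129, -5.1704, -0.7618)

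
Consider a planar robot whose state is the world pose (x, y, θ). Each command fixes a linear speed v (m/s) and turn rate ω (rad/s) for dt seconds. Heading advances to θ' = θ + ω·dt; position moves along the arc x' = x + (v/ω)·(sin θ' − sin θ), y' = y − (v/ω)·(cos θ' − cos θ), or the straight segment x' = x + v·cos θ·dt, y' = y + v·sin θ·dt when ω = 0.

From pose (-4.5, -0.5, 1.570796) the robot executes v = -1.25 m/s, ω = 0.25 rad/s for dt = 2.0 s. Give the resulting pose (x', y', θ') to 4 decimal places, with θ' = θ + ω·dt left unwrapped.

(-3.8879, -2.8971, 2.0708)

θ' = 1.5708 + 0.25·2.0 = 2.0708
R = v/ω = -1.25/0.25 = -5.0000
x' = -4.5 + -5.0000·(sin 2.0708 − sin 1.5708) = -3.8879
y' = -0.5 − -5.0000·(cos 2.0708 − cos 1.5708) = -2.8971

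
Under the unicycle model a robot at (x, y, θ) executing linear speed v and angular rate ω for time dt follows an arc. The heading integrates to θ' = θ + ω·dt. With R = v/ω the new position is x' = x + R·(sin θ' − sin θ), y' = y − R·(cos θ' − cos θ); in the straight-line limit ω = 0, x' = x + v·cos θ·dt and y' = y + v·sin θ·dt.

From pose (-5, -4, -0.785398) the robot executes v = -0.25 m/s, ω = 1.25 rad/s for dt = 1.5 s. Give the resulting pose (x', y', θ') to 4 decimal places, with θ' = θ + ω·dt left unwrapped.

θ' = -0.7854 + 1.25·1.5 = 1.0896
R = v/ω = -0.25/1.25 = -0.2000
x' = -5 + -0.2000·(sin 1.0896 − sin -0.7854) = -5.3187
y' = -4 − -0.2000·(cos 1.0896 − cos -0.7854) = -4.0489

(-5.3187, -4.0489, 1.0896)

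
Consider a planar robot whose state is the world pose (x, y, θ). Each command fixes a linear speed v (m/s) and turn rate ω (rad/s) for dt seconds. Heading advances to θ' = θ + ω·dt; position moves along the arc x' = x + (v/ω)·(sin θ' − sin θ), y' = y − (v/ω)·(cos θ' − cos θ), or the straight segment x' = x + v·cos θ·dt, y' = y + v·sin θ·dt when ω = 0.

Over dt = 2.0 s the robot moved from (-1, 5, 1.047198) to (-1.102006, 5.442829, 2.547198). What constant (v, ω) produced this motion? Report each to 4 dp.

v = 0.2500, ω = 0.7500

Δθ = 2.547198 − 1.047198 = 1.500000
ω = Δθ/dt = 1.500000/2.0 = 0.7500
R = −Δy/(cos θ' − cos θ) = 0.3333
v = R·ω = 0.3333·0.7500 = 0.2500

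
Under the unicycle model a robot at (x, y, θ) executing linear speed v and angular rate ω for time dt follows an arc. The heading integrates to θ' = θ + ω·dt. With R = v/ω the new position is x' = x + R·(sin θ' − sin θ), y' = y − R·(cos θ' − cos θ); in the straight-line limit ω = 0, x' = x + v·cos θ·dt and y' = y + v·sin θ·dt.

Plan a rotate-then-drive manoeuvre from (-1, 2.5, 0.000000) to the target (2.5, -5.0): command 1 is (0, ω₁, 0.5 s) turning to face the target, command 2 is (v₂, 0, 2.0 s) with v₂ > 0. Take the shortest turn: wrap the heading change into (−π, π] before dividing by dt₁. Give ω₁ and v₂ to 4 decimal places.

ω₁ = -2.2683, v₂ = 4.1382

heading to target = atan2(-5−2.5, 2.5−-1) = -1.1342
Δθ = wrap(-1.1342 − 0.0000) = -1.1342; ω₁ = Δθ/dt₁ = -2.2683
distance = √((2.5−-1)² + (-5−2.5)²) = 8.2765; v₂ = distance/dt₂ = 4.1382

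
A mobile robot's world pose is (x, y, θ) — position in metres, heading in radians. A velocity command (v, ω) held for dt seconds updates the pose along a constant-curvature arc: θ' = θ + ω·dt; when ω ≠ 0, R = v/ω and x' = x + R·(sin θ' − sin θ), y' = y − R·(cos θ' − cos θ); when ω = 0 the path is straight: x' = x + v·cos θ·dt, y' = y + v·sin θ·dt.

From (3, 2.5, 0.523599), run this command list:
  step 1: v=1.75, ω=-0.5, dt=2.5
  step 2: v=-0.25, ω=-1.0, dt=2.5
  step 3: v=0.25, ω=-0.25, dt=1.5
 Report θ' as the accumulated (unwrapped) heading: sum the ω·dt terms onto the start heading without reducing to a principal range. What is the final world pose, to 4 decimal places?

(6.9028, 2.6217, -3.6014)

step 1: θ'=-0.7264 (R=-3.5000) → pose (7.0746, 2.0854, -0.7264)
step 2: θ'=-3.2264 (R=0.2500) → pose (7.2619, 2.5214, -3.2264)
step 3: θ'=-3.6014 (R=-1.0000) → pose (6.9028, 2.6217, -3.6014)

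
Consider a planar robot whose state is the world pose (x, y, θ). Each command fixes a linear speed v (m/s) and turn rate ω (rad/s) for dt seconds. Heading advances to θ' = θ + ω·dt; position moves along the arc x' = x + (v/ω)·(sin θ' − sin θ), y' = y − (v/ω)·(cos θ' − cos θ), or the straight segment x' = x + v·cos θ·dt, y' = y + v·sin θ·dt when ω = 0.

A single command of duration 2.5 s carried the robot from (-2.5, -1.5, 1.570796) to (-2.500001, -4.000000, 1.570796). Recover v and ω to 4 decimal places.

Δθ = 1.570796 − 1.570796 = 0.000000
ω = Δθ/dt = 0.000000/2.5 = 0.0000
ω = 0 → v = (Δx·cos θ + Δy·sin θ)/dt = -1.0000

v = -1.0000, ω = 0.0000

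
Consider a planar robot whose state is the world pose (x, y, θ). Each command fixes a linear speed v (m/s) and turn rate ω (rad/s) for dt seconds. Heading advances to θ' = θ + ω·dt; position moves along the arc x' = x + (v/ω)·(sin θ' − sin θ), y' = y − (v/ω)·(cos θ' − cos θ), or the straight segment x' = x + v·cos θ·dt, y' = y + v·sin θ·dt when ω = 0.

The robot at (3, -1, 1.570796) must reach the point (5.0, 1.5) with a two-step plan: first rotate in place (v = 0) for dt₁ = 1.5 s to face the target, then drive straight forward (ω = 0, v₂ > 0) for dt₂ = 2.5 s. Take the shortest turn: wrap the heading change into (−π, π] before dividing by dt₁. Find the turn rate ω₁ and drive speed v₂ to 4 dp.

ω₁ = -0.4498, v₂ = 1.2806

heading to target = atan2(1.5−-1, 5−3) = 0.8961
Δθ = wrap(0.8961 − 1.5708) = -0.6747; ω₁ = Δθ/dt₁ = -0.4498
distance = √((5−3)² + (1.5−-1)²) = 3.2016; v₂ = distance/dt₂ = 1.2806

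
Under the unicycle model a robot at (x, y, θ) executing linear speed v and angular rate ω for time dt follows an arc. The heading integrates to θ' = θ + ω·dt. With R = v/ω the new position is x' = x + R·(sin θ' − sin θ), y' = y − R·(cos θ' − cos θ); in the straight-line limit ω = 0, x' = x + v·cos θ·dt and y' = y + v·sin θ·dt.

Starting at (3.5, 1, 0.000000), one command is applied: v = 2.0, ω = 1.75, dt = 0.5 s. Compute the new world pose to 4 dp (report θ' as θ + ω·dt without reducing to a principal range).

(4.3772, 1.4103, 0.8750)

θ' = 0.0000 + 1.75·0.5 = 0.8750
R = v/ω = 2.0/1.75 = 1.1429
x' = 3.5 + 1.1429·(sin 0.8750 − sin 0.0000) = 4.3772
y' = 1 − 1.1429·(cos 0.8750 − cos 0.0000) = 1.4103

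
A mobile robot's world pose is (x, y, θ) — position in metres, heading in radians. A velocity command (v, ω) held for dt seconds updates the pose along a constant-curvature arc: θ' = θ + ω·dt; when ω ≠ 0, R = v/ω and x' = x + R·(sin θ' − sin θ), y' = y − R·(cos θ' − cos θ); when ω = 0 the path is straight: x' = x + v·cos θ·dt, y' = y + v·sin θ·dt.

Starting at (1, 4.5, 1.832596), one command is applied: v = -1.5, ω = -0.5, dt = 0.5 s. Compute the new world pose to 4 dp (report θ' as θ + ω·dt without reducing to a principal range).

θ' = 1.8326 + -0.5·0.5 = 1.5826
R = v/ω = -1.5/-0.5 = 3.0000
x' = 1 + 3.0000·(sin 1.5826 − sin 1.8326) = 1.1020
y' = 4.5 − 3.0000·(cos 1.5826 − cos 1.8326) = 3.7589

(1.1020, 3.7589, 1.5826)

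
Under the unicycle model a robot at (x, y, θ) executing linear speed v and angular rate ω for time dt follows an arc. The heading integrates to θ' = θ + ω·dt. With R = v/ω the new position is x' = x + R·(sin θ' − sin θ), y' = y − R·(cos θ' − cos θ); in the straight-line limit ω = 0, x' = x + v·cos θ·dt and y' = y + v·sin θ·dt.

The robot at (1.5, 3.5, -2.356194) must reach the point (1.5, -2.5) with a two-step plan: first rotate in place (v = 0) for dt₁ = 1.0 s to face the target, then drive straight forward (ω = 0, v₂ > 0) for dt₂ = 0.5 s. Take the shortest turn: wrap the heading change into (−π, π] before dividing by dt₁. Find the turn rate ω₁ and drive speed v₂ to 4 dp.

ω₁ = 0.7854, v₂ = 12.0000

heading to target = atan2(-2.5−3.5, 1.5−1.5) = -1.5708
Δθ = wrap(-1.5708 − -2.3562) = 0.7854; ω₁ = Δθ/dt₁ = 0.7854
distance = √((1.5−1.5)² + (-2.5−3.5)²) = 6.0000; v₂ = distance/dt₂ = 12.0000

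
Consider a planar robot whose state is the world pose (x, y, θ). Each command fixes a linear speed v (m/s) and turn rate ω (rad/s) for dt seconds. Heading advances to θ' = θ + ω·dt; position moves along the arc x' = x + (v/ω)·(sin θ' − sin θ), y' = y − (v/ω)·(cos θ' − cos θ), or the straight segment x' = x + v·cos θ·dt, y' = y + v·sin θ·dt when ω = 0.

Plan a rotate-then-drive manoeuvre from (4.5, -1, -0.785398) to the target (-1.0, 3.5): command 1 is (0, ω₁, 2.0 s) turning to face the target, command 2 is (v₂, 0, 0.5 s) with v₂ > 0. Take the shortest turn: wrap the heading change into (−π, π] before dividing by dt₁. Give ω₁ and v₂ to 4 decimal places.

heading to target = atan2(3.5−-1, -1−4.5) = 2.4559
Δθ = wrap(2.4559 − -0.7854) = -3.0419; ω₁ = Δθ/dt₁ = -1.5210
distance = √((-1−4.5)² + (3.5−-1)²) = 7.1063; v₂ = distance/dt₂ = 14.2127

ω₁ = -1.5210, v₂ = 14.2127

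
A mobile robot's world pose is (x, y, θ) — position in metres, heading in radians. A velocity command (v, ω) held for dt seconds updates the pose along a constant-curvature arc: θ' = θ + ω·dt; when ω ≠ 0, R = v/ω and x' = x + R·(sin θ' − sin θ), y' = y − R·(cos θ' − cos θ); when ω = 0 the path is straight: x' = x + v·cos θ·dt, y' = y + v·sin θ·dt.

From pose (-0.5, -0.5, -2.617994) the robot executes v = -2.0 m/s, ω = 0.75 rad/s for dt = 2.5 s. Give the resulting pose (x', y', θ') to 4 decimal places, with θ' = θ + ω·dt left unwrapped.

(-0.0293, 3.7733, -0.7430)

θ' = -2.6180 + 0.75·2.5 = -0.7430
R = v/ω = -2.0/0.75 = -2.6667
x' = -0.5 + -2.6667·(sin -0.7430 − sin -2.6180) = -0.0293
y' = -0.5 − -2.6667·(cos -0.7430 − cos -2.6180) = 3.7733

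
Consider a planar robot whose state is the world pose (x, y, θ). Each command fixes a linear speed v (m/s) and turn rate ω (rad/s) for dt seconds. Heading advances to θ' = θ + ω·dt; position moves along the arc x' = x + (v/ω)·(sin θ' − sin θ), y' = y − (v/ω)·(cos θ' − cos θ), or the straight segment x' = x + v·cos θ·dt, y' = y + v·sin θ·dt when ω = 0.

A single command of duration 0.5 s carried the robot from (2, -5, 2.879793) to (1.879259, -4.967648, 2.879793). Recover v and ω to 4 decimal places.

Δθ = 2.879793 − 2.879793 = 0.000000
ω = Δθ/dt = 0.000000/0.5 = 0.0000
ω = 0 → v = (Δx·cos θ + Δy·sin θ)/dt = 0.2500

v = 0.2500, ω = 0.0000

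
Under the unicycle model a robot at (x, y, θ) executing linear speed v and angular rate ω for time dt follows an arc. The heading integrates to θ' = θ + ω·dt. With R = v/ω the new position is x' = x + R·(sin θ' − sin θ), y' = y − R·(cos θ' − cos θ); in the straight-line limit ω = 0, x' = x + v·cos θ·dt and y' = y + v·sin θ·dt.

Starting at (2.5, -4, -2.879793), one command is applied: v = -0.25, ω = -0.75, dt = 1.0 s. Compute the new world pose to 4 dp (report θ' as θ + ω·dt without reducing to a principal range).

(2.7426, -4.0276, -3.6298)

θ' = -2.8798 + -0.75·1.0 = -3.6298
R = v/ω = -0.25/-0.75 = 0.3333
x' = 2.5 + 0.3333·(sin -3.6298 − sin -2.8798) = 2.7426
y' = -4 − 0.3333·(cos -3.6298 − cos -2.8798) = -4.0276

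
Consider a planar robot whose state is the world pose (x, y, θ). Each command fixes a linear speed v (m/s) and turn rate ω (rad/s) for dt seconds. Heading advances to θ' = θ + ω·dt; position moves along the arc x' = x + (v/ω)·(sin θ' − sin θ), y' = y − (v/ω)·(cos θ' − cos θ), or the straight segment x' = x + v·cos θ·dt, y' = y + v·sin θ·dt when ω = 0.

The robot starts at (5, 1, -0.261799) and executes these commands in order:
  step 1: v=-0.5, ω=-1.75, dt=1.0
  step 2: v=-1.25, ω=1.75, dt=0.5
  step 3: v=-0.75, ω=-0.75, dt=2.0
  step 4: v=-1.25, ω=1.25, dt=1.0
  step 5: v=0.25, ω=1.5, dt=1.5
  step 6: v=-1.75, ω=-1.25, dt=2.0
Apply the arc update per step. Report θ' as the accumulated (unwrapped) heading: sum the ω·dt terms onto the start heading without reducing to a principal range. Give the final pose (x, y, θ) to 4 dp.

step 1: θ'=-2.0118 (R=0.2857) → pose (4.8156, 1.3979, -2.0118)
step 2: θ'=-1.1368 (R=-0.7143) → pose (4.8177, 2.0032, -1.1368)
step 3: θ'=-2.6368 (R=1.0000) → pose (5.2414, 3.2990, -2.6368)
step 4: θ'=-1.3868 (R=-1.0000) → pose (5.7408, 4.3572, -1.3868)
step 5: θ'=0.8632 (R=0.1667) → pose (6.0314, 4.2794, 0.8632)
step 6: θ'=-1.6368 (R=1.4000) → pose (3.5705, 5.2817, -1.6368)

(3.5705, 5.2817, -1.6368)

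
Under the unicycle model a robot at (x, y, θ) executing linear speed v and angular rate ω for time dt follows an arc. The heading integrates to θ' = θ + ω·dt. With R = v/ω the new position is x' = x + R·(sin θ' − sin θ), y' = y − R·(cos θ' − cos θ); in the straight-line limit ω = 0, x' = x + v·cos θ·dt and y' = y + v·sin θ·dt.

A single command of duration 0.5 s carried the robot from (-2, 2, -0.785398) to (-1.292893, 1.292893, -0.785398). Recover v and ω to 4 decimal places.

v = 2.0000, ω = 0.0000

Δθ = -0.785398 − -0.785398 = 0.000000
ω = Δθ/dt = 0.000000/0.5 = 0.0000
ω = 0 → v = (Δx·cos θ + Δy·sin θ)/dt = 2.0000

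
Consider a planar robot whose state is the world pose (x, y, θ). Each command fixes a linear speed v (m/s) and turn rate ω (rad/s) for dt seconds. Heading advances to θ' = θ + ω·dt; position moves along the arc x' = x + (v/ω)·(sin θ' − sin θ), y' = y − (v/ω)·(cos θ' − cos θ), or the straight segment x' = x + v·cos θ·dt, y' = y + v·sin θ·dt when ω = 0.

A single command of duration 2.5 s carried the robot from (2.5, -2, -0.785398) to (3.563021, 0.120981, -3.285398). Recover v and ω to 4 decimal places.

Δθ = -3.285398 − -0.785398 = -2.500000
ω = Δθ/dt = -2.500000/2.5 = -1.0000
R = −Δy/(cos θ' − cos θ) = 1.2500
v = R·ω = 1.2500·-1.0000 = -1.2500

v = -1.2500, ω = -1.0000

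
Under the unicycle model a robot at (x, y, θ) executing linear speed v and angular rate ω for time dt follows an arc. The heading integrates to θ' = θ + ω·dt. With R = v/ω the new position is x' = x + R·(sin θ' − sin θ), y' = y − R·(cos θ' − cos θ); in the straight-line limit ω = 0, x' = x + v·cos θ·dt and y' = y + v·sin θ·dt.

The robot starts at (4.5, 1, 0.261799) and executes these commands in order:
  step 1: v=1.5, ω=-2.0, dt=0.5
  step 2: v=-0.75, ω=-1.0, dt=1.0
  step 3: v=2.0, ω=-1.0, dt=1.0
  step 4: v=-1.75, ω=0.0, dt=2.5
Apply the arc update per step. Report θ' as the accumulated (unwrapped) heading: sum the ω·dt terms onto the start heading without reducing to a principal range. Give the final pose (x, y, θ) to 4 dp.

step 1: θ'=-0.7382 (R=-0.7500) → pose (5.1988, 0.8303, -0.7382)
step 2: θ'=-1.7382 (R=0.7500) → pose (4.9640, 1.5100, -1.7382)
step 3: θ'=-2.7382 (R=-2.0000) → pose (3.7771, 0.0038, -2.7382)
step 4: θ'=-2.7382 (straight) → pose (7.8009, 1.7212, -2.7382)

(7.8009, 1.7212, -2.7382)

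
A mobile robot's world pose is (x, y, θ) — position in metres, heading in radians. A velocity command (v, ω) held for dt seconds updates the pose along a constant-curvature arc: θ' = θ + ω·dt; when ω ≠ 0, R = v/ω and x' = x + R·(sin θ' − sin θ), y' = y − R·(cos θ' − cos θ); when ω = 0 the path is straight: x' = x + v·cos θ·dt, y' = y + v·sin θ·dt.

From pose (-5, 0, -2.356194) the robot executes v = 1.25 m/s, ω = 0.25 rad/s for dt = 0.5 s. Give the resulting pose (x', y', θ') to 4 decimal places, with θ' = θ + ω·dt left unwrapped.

(-5.4132, -0.4684, -2.2312)

θ' = -2.3562 + 0.25·0.5 = -2.2312
R = v/ω = 1.25/0.25 = 5.0000
x' = -5 + 5.0000·(sin -2.2312 − sin -2.3562) = -5.4132
y' = 0 − 5.0000·(cos -2.2312 − cos -2.3562) = -0.4684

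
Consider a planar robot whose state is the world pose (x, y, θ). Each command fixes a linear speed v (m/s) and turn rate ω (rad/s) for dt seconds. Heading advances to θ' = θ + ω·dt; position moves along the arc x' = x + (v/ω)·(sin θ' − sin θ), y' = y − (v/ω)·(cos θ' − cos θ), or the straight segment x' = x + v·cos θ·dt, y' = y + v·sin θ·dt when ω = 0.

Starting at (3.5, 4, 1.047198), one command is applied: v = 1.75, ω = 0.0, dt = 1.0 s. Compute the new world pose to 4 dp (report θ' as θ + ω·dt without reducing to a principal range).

(4.3750, 5.5155, 1.0472)

θ' = 1.0472 + 0.0·1.0 = 1.0472
ω = 0 → straight: x' = 3.5 + 1.75·cos(1.0472)·1.0 = 4.3750
y' = 4 + 1.75·sin(1.0472)·1.0 = 5.5155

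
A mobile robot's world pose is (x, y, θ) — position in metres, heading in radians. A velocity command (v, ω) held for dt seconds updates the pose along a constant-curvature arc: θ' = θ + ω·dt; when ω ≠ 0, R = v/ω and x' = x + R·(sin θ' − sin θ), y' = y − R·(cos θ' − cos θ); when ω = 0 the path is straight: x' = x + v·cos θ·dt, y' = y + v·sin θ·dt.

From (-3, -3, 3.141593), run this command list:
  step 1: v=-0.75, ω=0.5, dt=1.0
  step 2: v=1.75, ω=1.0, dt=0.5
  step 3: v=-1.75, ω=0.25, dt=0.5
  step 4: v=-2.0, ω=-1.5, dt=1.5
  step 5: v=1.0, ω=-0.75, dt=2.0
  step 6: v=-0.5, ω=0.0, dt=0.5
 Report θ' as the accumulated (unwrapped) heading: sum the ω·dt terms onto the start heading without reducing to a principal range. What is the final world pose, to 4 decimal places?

(0.2443, -1.0320, 0.5166)

step 1: θ'=3.6416 (R=-1.5000) → pose (-2.2809, -2.8164, 3.6416)
step 2: θ'=4.1416 (R=1.7500) → pose (-2.9144, -3.4066, 4.1416)
step 3: θ'=4.2666 (R=-7.0000) → pose (-2.4889, -2.6427, 4.2666)
step 4: θ'=2.0166 (R=1.3333) → pose (-0.0828, -2.6427, 2.0166)
step 5: θ'=0.5166 (R=-1.3333) → pose (0.4616, -0.9085, 0.5166)
step 6: θ'=0.5166 (straight) → pose (0.2443, -1.0320, 0.5166)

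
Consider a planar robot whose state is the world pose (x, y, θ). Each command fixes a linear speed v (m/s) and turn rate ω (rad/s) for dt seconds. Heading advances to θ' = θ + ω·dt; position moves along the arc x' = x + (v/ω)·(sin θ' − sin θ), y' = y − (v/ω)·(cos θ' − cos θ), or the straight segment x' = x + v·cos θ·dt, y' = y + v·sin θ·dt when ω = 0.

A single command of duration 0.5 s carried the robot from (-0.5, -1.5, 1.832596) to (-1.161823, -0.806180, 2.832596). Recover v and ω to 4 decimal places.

Δθ = 2.832596 − 1.832596 = 1.000000
ω = Δθ/dt = 1.000000/0.5 = 2.0000
R = −Δy/(cos θ' − cos θ) = 1.0000
v = R·ω = 1.0000·2.0000 = 2.0000

v = 2.0000, ω = 2.0000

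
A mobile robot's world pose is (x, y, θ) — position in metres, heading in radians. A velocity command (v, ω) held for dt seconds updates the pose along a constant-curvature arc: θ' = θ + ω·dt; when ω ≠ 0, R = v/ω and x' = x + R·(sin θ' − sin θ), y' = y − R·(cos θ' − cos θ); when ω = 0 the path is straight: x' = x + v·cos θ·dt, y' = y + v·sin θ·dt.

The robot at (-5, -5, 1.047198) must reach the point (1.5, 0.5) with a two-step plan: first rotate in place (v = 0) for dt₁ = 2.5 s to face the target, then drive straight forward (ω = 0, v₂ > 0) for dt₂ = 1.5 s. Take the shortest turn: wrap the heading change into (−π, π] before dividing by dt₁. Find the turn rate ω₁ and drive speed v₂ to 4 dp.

heading to target = atan2(0.5−-5, 1.5−-5) = 0.7023
Δθ = wrap(0.7023 − 1.0472) = -0.3449; ω₁ = Δθ/dt₁ = -0.1380
distance = √((1.5−-5)² + (0.5−-5)²) = 8.5147; v₂ = distance/dt₂ = 5.6765

ω₁ = -0.1380, v₂ = 5.6765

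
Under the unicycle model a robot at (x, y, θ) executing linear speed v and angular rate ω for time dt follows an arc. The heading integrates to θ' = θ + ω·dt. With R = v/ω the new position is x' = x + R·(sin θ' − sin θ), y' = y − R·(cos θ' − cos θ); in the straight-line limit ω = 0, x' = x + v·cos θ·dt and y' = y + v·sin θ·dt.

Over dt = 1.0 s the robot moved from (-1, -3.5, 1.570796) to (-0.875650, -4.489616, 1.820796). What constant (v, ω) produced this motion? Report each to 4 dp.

Δθ = 1.820796 − 1.570796 = 0.250000
ω = Δθ/dt = 0.250000/1.0 = 0.2500
R = −Δy/(cos θ' − cos θ) = -4.0000
v = R·ω = -4.0000·0.2500 = -1.0000

v = -1.0000, ω = 0.2500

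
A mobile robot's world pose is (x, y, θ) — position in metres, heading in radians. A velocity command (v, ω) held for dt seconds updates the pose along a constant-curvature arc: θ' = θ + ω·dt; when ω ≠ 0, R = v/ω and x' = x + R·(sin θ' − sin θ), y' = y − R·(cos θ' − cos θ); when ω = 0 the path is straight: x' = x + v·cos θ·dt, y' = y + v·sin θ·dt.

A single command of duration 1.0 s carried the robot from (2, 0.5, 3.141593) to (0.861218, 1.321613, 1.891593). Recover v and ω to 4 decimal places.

v = 1.5000, ω = -1.2500

Δθ = 1.891593 − 3.141593 = -1.250000
ω = Δθ/dt = -1.250000/1.0 = -1.2500
R = Δx/(sin θ' − sin θ) = -1.2000
v = R·ω = -1.2000·-1.2500 = 1.5000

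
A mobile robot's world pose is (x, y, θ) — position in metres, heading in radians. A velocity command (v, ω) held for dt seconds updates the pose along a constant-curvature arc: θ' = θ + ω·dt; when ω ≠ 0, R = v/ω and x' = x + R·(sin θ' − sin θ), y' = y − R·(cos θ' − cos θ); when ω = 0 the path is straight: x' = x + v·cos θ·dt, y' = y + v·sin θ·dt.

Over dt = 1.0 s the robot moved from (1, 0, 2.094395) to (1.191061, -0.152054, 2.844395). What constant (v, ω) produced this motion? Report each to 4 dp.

v = -0.2500, ω = 0.7500

Δθ = 2.844395 − 2.094395 = 0.750000
ω = Δθ/dt = 0.750000/1.0 = 0.7500
R = Δx/(sin θ' − sin θ) = -0.3333
v = R·ω = -0.3333·0.7500 = -0.2500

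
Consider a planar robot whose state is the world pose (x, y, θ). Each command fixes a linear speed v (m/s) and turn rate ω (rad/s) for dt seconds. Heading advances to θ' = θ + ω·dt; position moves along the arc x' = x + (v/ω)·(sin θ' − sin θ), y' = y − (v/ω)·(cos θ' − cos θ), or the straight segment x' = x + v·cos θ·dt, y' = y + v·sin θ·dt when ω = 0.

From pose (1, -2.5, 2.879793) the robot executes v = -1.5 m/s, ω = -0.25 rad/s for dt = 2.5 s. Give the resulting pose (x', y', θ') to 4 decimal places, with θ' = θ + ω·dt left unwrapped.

θ' = 2.8798 + -0.25·2.5 = 2.2548
R = v/ω = -1.5/-0.25 = 6.0000
x' = 1 + 6.0000·(sin 2.2548 − sin 2.8798) = 4.0974
y' = -2.5 − 6.0000·(cos 2.2548 − cos 2.8798) = -4.5042

(4.0974, -4.5042, 2.2548)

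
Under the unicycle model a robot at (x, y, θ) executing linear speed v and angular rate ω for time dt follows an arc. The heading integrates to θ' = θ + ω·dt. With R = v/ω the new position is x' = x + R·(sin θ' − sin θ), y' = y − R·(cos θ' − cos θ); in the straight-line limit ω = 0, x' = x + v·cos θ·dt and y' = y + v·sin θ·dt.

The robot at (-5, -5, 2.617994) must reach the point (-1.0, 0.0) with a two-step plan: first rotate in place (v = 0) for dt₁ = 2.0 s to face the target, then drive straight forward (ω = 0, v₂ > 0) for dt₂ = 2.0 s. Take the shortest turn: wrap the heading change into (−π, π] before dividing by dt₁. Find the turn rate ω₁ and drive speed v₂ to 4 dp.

ω₁ = -0.8610, v₂ = 3.2016

heading to target = atan2(0−-5, -1−-5) = 0.8961
Δθ = wrap(0.8961 − 2.6180) = -1.7219; ω₁ = Δθ/dt₁ = -0.8610
distance = √((-1−-5)² + (0−-5)²) = 6.4031; v₂ = distance/dt₂ = 3.2016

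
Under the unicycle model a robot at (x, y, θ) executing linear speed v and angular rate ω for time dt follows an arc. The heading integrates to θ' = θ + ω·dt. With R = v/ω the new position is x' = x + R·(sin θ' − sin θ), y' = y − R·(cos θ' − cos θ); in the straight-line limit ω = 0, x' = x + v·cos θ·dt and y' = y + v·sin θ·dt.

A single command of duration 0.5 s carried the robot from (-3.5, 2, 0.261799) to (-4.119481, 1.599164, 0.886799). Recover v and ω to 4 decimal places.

Δθ = 0.886799 − 0.261799 = 0.625000
ω = Δθ/dt = 0.625000/0.5 = 1.2500
R = Δx/(sin θ' − sin θ) = -1.2000
v = R·ω = -1.2000·1.2500 = -1.5000

v = -1.5000, ω = 1.2500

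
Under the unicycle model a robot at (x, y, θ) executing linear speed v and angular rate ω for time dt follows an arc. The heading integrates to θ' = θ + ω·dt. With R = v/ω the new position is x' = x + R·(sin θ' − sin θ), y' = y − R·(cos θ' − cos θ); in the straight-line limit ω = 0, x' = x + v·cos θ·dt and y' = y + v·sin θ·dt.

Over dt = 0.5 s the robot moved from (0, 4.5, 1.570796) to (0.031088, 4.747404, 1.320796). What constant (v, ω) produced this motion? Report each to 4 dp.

v = 0.5000, ω = -0.5000

Δθ = 1.320796 − 1.570796 = -0.250000
ω = Δθ/dt = -0.250000/0.5 = -0.5000
R = −Δy/(cos θ' − cos θ) = -1.0000
v = R·ω = -1.0000·-0.5000 = 0.5000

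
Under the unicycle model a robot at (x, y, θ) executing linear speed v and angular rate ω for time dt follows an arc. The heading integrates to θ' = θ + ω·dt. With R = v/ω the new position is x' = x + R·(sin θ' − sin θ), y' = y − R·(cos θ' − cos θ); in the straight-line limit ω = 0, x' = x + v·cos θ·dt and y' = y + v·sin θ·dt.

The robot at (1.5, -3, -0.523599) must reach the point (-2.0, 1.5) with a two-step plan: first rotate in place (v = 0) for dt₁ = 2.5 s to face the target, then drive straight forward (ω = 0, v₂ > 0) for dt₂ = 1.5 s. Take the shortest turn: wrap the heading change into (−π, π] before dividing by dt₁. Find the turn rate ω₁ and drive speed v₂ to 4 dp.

heading to target = atan2(1.5−-3, -2−1.5) = 2.2318
Δθ = wrap(2.2318 − -0.5236) = 2.7554; ω₁ = Δθ/dt₁ = 1.1022
distance = √((-2−1.5)² + (1.5−-3)²) = 5.7009; v₂ = distance/dt₂ = 3.8006

ω₁ = 1.1022, v₂ = 3.8006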